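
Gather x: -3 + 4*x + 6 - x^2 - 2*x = -x^2 + 2*x + 3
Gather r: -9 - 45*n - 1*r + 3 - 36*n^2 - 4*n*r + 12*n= -36*n^2 - 33*n + r*(-4*n - 1) - 6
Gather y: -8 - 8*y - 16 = -8*y - 24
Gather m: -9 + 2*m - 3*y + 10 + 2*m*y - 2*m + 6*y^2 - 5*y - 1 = 2*m*y + 6*y^2 - 8*y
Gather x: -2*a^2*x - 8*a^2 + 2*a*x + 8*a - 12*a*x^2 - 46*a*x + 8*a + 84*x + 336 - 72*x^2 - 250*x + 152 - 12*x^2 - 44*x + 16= -8*a^2 + 16*a + x^2*(-12*a - 84) + x*(-2*a^2 - 44*a - 210) + 504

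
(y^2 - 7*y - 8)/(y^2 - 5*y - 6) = (y - 8)/(y - 6)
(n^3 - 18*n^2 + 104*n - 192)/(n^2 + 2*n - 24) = (n^2 - 14*n + 48)/(n + 6)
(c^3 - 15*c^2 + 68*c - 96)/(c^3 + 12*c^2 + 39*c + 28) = (c^3 - 15*c^2 + 68*c - 96)/(c^3 + 12*c^2 + 39*c + 28)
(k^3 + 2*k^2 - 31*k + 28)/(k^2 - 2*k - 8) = (k^2 + 6*k - 7)/(k + 2)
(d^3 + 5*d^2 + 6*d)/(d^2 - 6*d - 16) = d*(d + 3)/(d - 8)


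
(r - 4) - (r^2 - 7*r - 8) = -r^2 + 8*r + 4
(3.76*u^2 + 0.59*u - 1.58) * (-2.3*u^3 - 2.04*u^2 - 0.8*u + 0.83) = -8.648*u^5 - 9.0274*u^4 - 0.5776*u^3 + 5.872*u^2 + 1.7537*u - 1.3114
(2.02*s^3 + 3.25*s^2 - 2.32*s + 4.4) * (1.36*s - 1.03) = 2.7472*s^4 + 2.3394*s^3 - 6.5027*s^2 + 8.3736*s - 4.532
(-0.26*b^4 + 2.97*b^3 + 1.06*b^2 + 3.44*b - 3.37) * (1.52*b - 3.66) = -0.3952*b^5 + 5.466*b^4 - 9.259*b^3 + 1.3492*b^2 - 17.7128*b + 12.3342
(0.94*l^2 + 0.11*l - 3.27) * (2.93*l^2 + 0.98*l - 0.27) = 2.7542*l^4 + 1.2435*l^3 - 9.7271*l^2 - 3.2343*l + 0.8829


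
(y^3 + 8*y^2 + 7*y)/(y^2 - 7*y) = (y^2 + 8*y + 7)/(y - 7)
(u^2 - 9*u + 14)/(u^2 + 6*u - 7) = (u^2 - 9*u + 14)/(u^2 + 6*u - 7)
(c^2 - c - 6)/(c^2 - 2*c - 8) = (c - 3)/(c - 4)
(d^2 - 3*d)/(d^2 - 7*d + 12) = d/(d - 4)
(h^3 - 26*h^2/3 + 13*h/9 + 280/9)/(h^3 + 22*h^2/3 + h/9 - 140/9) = (3*h^2 - 31*h + 56)/(3*h^2 + 17*h - 28)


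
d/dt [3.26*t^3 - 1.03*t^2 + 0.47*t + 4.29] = 9.78*t^2 - 2.06*t + 0.47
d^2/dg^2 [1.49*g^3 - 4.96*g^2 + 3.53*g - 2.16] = 8.94*g - 9.92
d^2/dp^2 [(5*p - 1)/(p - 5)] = 48/(p - 5)^3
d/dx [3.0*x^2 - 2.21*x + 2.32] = 6.0*x - 2.21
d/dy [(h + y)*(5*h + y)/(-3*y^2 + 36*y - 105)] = 2*((h + y)*(5*h + y)*(y - 6) - (3*h + y)*(y^2 - 12*y + 35))/(3*(y^2 - 12*y + 35)^2)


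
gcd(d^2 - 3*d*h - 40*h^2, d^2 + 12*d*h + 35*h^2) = d + 5*h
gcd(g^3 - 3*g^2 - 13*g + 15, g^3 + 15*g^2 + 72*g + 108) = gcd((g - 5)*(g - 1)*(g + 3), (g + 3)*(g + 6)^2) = g + 3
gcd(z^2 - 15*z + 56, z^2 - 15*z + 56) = z^2 - 15*z + 56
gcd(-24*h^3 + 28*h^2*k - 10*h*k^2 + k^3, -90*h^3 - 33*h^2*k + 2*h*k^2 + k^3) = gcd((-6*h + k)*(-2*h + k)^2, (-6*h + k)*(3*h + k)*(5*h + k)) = 6*h - k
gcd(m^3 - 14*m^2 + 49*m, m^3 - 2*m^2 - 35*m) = m^2 - 7*m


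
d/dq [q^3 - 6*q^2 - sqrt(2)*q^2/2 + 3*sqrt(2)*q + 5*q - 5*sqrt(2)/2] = 3*q^2 - 12*q - sqrt(2)*q + 3*sqrt(2) + 5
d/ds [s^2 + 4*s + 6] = 2*s + 4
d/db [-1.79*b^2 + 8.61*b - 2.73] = 8.61 - 3.58*b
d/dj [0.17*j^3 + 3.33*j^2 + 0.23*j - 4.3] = 0.51*j^2 + 6.66*j + 0.23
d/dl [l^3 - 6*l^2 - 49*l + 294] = 3*l^2 - 12*l - 49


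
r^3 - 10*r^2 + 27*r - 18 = (r - 6)*(r - 3)*(r - 1)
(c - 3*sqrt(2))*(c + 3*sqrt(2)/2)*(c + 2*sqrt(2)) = c^3 + sqrt(2)*c^2/2 - 15*c - 18*sqrt(2)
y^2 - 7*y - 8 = (y - 8)*(y + 1)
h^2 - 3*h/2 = h*(h - 3/2)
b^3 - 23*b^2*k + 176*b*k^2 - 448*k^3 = (b - 8*k)^2*(b - 7*k)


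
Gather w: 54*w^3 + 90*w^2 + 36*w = 54*w^3 + 90*w^2 + 36*w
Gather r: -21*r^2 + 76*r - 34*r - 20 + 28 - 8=-21*r^2 + 42*r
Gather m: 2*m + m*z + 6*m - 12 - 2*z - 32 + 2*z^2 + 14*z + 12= m*(z + 8) + 2*z^2 + 12*z - 32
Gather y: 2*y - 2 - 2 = 2*y - 4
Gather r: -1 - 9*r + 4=3 - 9*r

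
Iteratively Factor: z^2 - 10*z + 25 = (z - 5)*(z - 5)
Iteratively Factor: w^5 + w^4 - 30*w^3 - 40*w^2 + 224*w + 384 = (w + 3)*(w^4 - 2*w^3 - 24*w^2 + 32*w + 128) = (w + 3)*(w + 4)*(w^3 - 6*w^2 + 32) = (w - 4)*(w + 3)*(w + 4)*(w^2 - 2*w - 8) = (w - 4)*(w + 2)*(w + 3)*(w + 4)*(w - 4)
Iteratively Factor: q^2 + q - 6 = (q - 2)*(q + 3)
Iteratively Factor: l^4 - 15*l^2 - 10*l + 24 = (l + 2)*(l^3 - 2*l^2 - 11*l + 12) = (l - 4)*(l + 2)*(l^2 + 2*l - 3) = (l - 4)*(l - 1)*(l + 2)*(l + 3)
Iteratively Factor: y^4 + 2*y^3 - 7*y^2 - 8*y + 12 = (y - 1)*(y^3 + 3*y^2 - 4*y - 12) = (y - 2)*(y - 1)*(y^2 + 5*y + 6) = (y - 2)*(y - 1)*(y + 2)*(y + 3)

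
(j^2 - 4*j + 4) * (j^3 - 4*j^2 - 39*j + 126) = j^5 - 8*j^4 - 19*j^3 + 266*j^2 - 660*j + 504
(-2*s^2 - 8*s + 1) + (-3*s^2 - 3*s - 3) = -5*s^2 - 11*s - 2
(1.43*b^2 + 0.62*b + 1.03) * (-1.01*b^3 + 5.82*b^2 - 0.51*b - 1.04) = -1.4443*b^5 + 7.6964*b^4 + 1.8388*b^3 + 4.1912*b^2 - 1.1701*b - 1.0712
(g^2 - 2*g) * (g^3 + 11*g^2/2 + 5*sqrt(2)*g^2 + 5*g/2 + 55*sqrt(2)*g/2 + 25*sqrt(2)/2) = g^5 + 7*g^4/2 + 5*sqrt(2)*g^4 - 17*g^3/2 + 35*sqrt(2)*g^3/2 - 85*sqrt(2)*g^2/2 - 5*g^2 - 25*sqrt(2)*g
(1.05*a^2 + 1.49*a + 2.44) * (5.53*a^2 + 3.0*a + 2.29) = 5.8065*a^4 + 11.3897*a^3 + 20.3677*a^2 + 10.7321*a + 5.5876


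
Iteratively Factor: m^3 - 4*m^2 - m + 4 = (m - 1)*(m^2 - 3*m - 4) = (m - 1)*(m + 1)*(m - 4)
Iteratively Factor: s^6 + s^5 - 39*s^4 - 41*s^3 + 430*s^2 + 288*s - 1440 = (s + 4)*(s^5 - 3*s^4 - 27*s^3 + 67*s^2 + 162*s - 360) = (s + 4)^2*(s^4 - 7*s^3 + s^2 + 63*s - 90) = (s - 2)*(s + 4)^2*(s^3 - 5*s^2 - 9*s + 45) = (s - 2)*(s + 3)*(s + 4)^2*(s^2 - 8*s + 15) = (s - 3)*(s - 2)*(s + 3)*(s + 4)^2*(s - 5)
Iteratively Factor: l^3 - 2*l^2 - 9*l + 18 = (l - 2)*(l^2 - 9) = (l - 3)*(l - 2)*(l + 3)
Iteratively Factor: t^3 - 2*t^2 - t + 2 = (t - 1)*(t^2 - t - 2) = (t - 1)*(t + 1)*(t - 2)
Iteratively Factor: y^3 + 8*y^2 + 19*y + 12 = (y + 4)*(y^2 + 4*y + 3) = (y + 1)*(y + 4)*(y + 3)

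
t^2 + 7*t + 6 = (t + 1)*(t + 6)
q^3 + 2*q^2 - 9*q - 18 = (q - 3)*(q + 2)*(q + 3)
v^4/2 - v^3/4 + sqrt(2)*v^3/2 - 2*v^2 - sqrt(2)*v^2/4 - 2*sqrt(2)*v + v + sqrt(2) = (v/2 + 1)*(v - 2)*(v - 1/2)*(v + sqrt(2))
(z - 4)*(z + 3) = z^2 - z - 12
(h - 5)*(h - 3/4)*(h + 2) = h^3 - 15*h^2/4 - 31*h/4 + 15/2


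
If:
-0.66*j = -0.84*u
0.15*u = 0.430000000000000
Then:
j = 3.65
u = 2.87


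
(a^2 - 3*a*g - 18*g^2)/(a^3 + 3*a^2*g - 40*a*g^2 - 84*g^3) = (a + 3*g)/(a^2 + 9*a*g + 14*g^2)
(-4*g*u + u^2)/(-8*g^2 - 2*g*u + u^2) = u/(2*g + u)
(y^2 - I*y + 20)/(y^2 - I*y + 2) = (y^2 - I*y + 20)/(y^2 - I*y + 2)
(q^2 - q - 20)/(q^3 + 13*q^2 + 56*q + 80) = (q - 5)/(q^2 + 9*q + 20)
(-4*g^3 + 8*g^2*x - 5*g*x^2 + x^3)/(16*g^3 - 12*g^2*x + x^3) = (-g + x)/(4*g + x)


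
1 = 1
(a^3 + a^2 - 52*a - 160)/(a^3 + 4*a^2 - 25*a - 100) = (a - 8)/(a - 5)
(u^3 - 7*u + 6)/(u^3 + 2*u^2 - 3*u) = (u - 2)/u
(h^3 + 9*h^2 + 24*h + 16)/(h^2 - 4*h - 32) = (h^2 + 5*h + 4)/(h - 8)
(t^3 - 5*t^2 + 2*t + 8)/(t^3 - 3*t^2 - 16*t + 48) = (t^2 - t - 2)/(t^2 + t - 12)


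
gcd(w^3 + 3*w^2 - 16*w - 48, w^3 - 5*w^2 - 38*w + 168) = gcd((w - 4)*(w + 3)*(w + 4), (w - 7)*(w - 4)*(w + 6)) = w - 4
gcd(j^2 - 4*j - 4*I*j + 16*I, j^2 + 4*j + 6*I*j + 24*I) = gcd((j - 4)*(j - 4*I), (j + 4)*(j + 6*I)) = 1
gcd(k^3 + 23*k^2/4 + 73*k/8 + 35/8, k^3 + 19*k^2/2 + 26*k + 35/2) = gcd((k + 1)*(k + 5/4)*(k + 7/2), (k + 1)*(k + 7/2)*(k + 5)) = k^2 + 9*k/2 + 7/2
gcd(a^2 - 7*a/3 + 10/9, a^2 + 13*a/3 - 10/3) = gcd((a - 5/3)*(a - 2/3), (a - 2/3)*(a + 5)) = a - 2/3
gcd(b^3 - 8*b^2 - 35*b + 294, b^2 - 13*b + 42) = b - 7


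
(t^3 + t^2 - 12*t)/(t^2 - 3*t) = t + 4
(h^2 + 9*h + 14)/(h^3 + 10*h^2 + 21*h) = (h + 2)/(h*(h + 3))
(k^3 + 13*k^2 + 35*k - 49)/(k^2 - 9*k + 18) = (k^3 + 13*k^2 + 35*k - 49)/(k^2 - 9*k + 18)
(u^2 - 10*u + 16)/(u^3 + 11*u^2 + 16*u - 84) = (u - 8)/(u^2 + 13*u + 42)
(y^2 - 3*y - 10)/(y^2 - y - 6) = (y - 5)/(y - 3)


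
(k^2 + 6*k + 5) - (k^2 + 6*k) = 5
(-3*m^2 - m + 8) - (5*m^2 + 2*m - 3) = -8*m^2 - 3*m + 11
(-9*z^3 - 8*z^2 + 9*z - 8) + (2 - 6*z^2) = -9*z^3 - 14*z^2 + 9*z - 6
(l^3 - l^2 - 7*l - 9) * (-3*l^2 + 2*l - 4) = -3*l^5 + 5*l^4 + 15*l^3 + 17*l^2 + 10*l + 36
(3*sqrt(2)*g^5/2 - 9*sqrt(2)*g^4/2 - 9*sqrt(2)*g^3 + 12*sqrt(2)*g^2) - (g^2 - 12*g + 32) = 3*sqrt(2)*g^5/2 - 9*sqrt(2)*g^4/2 - 9*sqrt(2)*g^3 - g^2 + 12*sqrt(2)*g^2 + 12*g - 32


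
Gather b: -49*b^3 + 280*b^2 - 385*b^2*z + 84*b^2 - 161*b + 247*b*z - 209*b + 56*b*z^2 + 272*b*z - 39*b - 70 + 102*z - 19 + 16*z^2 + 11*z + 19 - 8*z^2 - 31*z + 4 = -49*b^3 + b^2*(364 - 385*z) + b*(56*z^2 + 519*z - 409) + 8*z^2 + 82*z - 66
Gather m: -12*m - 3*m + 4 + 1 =5 - 15*m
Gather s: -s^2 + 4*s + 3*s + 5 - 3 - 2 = -s^2 + 7*s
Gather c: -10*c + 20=20 - 10*c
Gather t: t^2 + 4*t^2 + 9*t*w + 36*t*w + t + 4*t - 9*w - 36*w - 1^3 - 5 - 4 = 5*t^2 + t*(45*w + 5) - 45*w - 10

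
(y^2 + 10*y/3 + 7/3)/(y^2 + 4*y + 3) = (y + 7/3)/(y + 3)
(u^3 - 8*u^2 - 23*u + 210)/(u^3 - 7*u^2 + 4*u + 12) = (u^2 - 2*u - 35)/(u^2 - u - 2)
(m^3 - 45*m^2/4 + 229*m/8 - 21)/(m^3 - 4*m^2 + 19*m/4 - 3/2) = (4*m^2 - 39*m + 56)/(2*(2*m^2 - 5*m + 2))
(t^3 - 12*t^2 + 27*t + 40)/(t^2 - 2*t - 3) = (t^2 - 13*t + 40)/(t - 3)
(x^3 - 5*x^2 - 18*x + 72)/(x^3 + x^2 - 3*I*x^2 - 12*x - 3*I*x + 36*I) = (x - 6)/(x - 3*I)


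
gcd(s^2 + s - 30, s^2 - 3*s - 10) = s - 5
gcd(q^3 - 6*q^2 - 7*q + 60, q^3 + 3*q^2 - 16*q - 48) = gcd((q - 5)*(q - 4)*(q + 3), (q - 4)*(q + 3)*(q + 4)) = q^2 - q - 12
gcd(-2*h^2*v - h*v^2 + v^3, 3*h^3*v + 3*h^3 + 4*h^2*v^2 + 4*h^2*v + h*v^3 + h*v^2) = h + v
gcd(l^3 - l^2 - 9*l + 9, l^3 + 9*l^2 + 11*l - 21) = l^2 + 2*l - 3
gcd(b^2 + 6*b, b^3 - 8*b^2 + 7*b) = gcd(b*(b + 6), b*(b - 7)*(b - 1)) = b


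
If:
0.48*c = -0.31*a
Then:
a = -1.54838709677419*c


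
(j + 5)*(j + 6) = j^2 + 11*j + 30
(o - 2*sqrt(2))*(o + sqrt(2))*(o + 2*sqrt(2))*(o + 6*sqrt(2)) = o^4 + 7*sqrt(2)*o^3 + 4*o^2 - 56*sqrt(2)*o - 96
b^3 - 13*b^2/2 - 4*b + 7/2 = (b - 7)*(b - 1/2)*(b + 1)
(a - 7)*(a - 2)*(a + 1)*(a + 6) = a^4 - 2*a^3 - 43*a^2 + 44*a + 84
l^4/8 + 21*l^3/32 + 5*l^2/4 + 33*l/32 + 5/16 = (l/4 + 1/2)*(l/2 + 1/2)*(l + 1)*(l + 5/4)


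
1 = 1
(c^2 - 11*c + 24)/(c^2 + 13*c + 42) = (c^2 - 11*c + 24)/(c^2 + 13*c + 42)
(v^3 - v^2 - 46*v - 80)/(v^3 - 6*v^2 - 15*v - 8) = (v^2 + 7*v + 10)/(v^2 + 2*v + 1)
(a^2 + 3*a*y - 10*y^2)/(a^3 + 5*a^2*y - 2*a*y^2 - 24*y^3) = (a + 5*y)/(a^2 + 7*a*y + 12*y^2)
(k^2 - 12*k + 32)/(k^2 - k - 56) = (k - 4)/(k + 7)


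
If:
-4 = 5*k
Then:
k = -4/5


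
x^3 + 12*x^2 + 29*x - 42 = (x - 1)*(x + 6)*(x + 7)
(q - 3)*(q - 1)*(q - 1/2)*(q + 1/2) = q^4 - 4*q^3 + 11*q^2/4 + q - 3/4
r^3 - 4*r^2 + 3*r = r*(r - 3)*(r - 1)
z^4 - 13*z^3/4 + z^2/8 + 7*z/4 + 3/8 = (z - 3)*(z - 1)*(z + 1/4)*(z + 1/2)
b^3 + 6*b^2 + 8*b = b*(b + 2)*(b + 4)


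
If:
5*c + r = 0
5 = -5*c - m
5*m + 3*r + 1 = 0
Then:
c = -3/5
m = -2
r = 3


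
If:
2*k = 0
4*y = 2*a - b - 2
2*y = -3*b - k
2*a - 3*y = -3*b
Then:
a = 3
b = -4/5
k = 0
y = 6/5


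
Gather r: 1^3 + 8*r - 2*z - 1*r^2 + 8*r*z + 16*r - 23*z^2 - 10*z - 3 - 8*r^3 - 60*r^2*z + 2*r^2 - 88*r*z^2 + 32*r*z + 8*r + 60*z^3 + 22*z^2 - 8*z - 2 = -8*r^3 + r^2*(1 - 60*z) + r*(-88*z^2 + 40*z + 32) + 60*z^3 - z^2 - 20*z - 4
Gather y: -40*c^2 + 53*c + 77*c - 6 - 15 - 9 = -40*c^2 + 130*c - 30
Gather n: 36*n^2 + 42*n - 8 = 36*n^2 + 42*n - 8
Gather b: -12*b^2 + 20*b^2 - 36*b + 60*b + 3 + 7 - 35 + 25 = 8*b^2 + 24*b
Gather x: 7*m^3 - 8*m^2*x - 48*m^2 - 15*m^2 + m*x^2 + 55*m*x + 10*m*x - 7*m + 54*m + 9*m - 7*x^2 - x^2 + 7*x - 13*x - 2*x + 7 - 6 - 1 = 7*m^3 - 63*m^2 + 56*m + x^2*(m - 8) + x*(-8*m^2 + 65*m - 8)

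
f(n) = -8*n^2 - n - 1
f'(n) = -16*n - 1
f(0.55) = -3.97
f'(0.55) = -9.80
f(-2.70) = -56.62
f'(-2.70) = 42.20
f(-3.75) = -109.75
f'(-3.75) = 59.00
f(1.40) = -18.08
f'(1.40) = -23.40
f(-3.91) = -119.39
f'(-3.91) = 61.56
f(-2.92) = -66.29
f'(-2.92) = 45.72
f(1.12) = -12.16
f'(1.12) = -18.92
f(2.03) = -36.00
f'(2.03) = -33.48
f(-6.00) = -283.00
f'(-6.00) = 95.00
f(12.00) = -1165.00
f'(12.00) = -193.00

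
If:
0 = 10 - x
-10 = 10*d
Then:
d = -1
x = 10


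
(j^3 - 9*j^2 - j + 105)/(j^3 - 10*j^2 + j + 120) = (j - 7)/(j - 8)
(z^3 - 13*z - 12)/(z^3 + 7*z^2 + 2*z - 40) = (z^3 - 13*z - 12)/(z^3 + 7*z^2 + 2*z - 40)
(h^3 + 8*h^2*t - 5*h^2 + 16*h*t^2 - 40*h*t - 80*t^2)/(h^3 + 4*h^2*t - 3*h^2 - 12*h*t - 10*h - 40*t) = (h + 4*t)/(h + 2)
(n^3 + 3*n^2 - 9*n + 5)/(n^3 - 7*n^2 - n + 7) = (n^2 + 4*n - 5)/(n^2 - 6*n - 7)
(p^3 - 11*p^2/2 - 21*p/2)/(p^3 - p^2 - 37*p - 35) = p*(2*p + 3)/(2*(p^2 + 6*p + 5))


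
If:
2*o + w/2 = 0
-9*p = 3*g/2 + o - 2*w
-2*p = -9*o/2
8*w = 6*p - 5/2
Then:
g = -15/14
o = 5/91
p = 45/364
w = -20/91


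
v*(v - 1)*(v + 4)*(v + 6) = v^4 + 9*v^3 + 14*v^2 - 24*v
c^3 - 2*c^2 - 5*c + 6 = (c - 3)*(c - 1)*(c + 2)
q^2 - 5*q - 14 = (q - 7)*(q + 2)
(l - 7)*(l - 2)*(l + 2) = l^3 - 7*l^2 - 4*l + 28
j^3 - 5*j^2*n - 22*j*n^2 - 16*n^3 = (j - 8*n)*(j + n)*(j + 2*n)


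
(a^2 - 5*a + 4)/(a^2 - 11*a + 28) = (a - 1)/(a - 7)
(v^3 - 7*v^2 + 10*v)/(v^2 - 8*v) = (v^2 - 7*v + 10)/(v - 8)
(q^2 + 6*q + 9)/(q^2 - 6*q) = (q^2 + 6*q + 9)/(q*(q - 6))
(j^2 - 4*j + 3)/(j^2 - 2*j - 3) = (j - 1)/(j + 1)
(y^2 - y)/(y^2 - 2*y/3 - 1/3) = 3*y/(3*y + 1)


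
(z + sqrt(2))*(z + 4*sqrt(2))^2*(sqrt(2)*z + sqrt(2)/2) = sqrt(2)*z^4 + sqrt(2)*z^3/2 + 18*z^3 + 9*z^2 + 48*sqrt(2)*z^2 + 24*sqrt(2)*z + 64*z + 32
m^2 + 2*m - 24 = (m - 4)*(m + 6)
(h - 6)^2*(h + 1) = h^3 - 11*h^2 + 24*h + 36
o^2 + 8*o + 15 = (o + 3)*(o + 5)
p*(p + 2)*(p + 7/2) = p^3 + 11*p^2/2 + 7*p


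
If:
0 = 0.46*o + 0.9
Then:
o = -1.96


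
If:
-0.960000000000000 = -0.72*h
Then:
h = 1.33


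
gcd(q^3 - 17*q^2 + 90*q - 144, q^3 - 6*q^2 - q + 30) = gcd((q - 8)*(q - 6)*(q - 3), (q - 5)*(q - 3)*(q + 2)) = q - 3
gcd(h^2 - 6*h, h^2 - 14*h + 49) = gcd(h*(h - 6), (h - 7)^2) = 1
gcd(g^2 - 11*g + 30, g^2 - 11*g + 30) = g^2 - 11*g + 30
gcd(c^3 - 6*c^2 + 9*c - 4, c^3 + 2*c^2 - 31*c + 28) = c^2 - 5*c + 4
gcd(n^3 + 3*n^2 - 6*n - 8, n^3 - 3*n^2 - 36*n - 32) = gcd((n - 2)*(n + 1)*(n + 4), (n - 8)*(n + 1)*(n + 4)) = n^2 + 5*n + 4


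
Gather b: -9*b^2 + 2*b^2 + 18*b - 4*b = -7*b^2 + 14*b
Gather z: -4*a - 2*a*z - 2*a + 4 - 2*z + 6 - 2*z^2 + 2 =-6*a - 2*z^2 + z*(-2*a - 2) + 12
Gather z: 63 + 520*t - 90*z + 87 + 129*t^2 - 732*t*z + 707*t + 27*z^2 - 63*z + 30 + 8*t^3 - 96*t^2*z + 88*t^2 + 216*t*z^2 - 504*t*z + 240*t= 8*t^3 + 217*t^2 + 1467*t + z^2*(216*t + 27) + z*(-96*t^2 - 1236*t - 153) + 180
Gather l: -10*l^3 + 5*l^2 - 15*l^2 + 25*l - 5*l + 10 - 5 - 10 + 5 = -10*l^3 - 10*l^2 + 20*l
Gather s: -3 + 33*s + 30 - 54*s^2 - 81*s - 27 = -54*s^2 - 48*s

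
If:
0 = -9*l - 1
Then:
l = -1/9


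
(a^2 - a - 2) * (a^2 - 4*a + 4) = a^4 - 5*a^3 + 6*a^2 + 4*a - 8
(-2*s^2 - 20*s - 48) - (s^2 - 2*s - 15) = -3*s^2 - 18*s - 33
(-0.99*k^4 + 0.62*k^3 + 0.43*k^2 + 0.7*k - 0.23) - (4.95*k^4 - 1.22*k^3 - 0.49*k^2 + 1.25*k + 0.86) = -5.94*k^4 + 1.84*k^3 + 0.92*k^2 - 0.55*k - 1.09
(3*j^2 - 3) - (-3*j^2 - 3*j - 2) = 6*j^2 + 3*j - 1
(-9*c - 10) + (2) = -9*c - 8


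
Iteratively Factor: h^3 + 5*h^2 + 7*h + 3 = (h + 1)*(h^2 + 4*h + 3) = (h + 1)*(h + 3)*(h + 1)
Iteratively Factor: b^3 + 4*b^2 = (b)*(b^2 + 4*b) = b*(b + 4)*(b)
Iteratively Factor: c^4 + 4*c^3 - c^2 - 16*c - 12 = (c + 1)*(c^3 + 3*c^2 - 4*c - 12) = (c - 2)*(c + 1)*(c^2 + 5*c + 6) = (c - 2)*(c + 1)*(c + 2)*(c + 3)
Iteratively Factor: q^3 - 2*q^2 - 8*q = (q - 4)*(q^2 + 2*q) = (q - 4)*(q + 2)*(q)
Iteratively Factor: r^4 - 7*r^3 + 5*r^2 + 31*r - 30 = (r - 3)*(r^3 - 4*r^2 - 7*r + 10) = (r - 5)*(r - 3)*(r^2 + r - 2) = (r - 5)*(r - 3)*(r + 2)*(r - 1)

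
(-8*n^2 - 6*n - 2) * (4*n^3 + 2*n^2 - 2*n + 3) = -32*n^5 - 40*n^4 - 4*n^3 - 16*n^2 - 14*n - 6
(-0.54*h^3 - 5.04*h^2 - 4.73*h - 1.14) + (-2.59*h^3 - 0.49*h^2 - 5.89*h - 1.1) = -3.13*h^3 - 5.53*h^2 - 10.62*h - 2.24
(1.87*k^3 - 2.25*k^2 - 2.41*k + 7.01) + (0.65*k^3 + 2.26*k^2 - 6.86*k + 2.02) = 2.52*k^3 + 0.00999999999999979*k^2 - 9.27*k + 9.03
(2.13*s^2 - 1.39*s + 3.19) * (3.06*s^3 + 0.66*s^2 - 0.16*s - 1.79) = 6.5178*s^5 - 2.8476*s^4 + 8.5032*s^3 - 1.4849*s^2 + 1.9777*s - 5.7101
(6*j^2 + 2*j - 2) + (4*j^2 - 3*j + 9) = 10*j^2 - j + 7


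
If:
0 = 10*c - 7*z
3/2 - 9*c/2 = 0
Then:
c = 1/3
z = 10/21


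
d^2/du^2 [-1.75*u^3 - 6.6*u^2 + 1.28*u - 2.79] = -10.5*u - 13.2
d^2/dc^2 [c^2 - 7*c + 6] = 2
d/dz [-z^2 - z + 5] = -2*z - 1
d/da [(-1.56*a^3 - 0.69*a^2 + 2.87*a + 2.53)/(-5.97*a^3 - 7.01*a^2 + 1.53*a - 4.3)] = (-3.5527136788005e-15*a^5 + 6.81629999999999*a^4 + 29.4942*a^3 + 84.4993*a^2 + 41.4046*a - 16.2119)/(35.6409*a^6 + 83.6994*a^5 + 30.8719*a^4 + 29.8914*a^3 + 62.6269*a^2 - 13.158*a + 18.49)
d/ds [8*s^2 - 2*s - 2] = 16*s - 2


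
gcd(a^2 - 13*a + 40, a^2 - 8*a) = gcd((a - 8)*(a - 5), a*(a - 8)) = a - 8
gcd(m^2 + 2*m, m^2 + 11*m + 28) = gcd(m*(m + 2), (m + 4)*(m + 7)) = 1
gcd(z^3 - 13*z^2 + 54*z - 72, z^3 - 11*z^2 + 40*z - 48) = z^2 - 7*z + 12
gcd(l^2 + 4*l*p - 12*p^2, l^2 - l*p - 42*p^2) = l + 6*p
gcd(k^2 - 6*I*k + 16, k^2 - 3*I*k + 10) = k + 2*I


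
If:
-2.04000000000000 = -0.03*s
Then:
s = 68.00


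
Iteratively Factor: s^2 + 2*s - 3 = (s + 3)*(s - 1)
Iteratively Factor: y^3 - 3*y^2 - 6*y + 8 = (y - 4)*(y^2 + y - 2) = (y - 4)*(y - 1)*(y + 2)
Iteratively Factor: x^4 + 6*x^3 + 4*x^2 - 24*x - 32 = (x + 4)*(x^3 + 2*x^2 - 4*x - 8) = (x - 2)*(x + 4)*(x^2 + 4*x + 4) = (x - 2)*(x + 2)*(x + 4)*(x + 2)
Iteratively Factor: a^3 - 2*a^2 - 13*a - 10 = (a - 5)*(a^2 + 3*a + 2) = (a - 5)*(a + 2)*(a + 1)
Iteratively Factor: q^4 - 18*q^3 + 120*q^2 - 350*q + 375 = (q - 5)*(q^3 - 13*q^2 + 55*q - 75) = (q - 5)^2*(q^2 - 8*q + 15) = (q - 5)^2*(q - 3)*(q - 5)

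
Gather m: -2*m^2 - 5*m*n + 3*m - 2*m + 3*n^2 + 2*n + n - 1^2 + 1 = -2*m^2 + m*(1 - 5*n) + 3*n^2 + 3*n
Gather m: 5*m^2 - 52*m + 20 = 5*m^2 - 52*m + 20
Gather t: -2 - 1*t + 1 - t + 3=2 - 2*t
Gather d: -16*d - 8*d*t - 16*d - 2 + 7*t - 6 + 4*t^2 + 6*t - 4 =d*(-8*t - 32) + 4*t^2 + 13*t - 12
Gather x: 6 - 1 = 5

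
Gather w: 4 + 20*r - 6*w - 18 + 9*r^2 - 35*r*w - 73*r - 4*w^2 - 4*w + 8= 9*r^2 - 53*r - 4*w^2 + w*(-35*r - 10) - 6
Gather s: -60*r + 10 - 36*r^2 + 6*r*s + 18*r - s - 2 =-36*r^2 - 42*r + s*(6*r - 1) + 8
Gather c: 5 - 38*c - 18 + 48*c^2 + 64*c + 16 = 48*c^2 + 26*c + 3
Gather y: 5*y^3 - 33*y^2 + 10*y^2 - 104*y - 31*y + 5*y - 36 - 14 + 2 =5*y^3 - 23*y^2 - 130*y - 48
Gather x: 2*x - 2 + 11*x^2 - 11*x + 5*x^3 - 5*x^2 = 5*x^3 + 6*x^2 - 9*x - 2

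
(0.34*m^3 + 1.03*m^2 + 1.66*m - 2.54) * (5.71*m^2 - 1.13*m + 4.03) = 1.9414*m^5 + 5.4971*m^4 + 9.6849*m^3 - 12.2283*m^2 + 9.56*m - 10.2362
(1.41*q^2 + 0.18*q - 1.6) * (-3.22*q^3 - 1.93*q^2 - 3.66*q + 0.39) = -4.5402*q^5 - 3.3009*q^4 - 0.355999999999999*q^3 + 2.9791*q^2 + 5.9262*q - 0.624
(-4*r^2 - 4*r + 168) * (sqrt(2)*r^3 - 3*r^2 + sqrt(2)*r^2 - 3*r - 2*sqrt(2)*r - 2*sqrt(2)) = -4*sqrt(2)*r^5 - 8*sqrt(2)*r^4 + 12*r^4 + 24*r^3 + 172*sqrt(2)*r^3 - 492*r^2 + 184*sqrt(2)*r^2 - 504*r - 328*sqrt(2)*r - 336*sqrt(2)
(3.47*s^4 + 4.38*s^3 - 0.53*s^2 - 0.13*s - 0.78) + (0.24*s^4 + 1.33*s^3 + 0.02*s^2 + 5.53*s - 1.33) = 3.71*s^4 + 5.71*s^3 - 0.51*s^2 + 5.4*s - 2.11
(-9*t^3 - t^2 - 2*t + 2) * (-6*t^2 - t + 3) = 54*t^5 + 15*t^4 - 14*t^3 - 13*t^2 - 8*t + 6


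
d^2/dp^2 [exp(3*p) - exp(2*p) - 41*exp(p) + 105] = (9*exp(2*p) - 4*exp(p) - 41)*exp(p)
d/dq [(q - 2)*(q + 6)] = 2*q + 4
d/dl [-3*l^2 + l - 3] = 1 - 6*l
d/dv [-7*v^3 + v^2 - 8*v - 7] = -21*v^2 + 2*v - 8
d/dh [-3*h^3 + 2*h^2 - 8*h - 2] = -9*h^2 + 4*h - 8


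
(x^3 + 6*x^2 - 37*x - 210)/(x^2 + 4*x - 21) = (x^2 - x - 30)/(x - 3)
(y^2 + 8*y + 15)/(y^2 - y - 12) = (y + 5)/(y - 4)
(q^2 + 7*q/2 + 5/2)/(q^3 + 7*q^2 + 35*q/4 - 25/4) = 2*(q + 1)/(2*q^2 + 9*q - 5)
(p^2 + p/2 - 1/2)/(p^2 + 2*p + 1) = (p - 1/2)/(p + 1)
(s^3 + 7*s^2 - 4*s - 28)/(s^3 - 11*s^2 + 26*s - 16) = (s^2 + 9*s + 14)/(s^2 - 9*s + 8)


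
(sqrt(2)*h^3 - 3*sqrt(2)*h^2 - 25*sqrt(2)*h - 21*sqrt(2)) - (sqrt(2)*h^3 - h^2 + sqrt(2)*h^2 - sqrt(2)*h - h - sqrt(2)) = -4*sqrt(2)*h^2 + h^2 - 24*sqrt(2)*h + h - 20*sqrt(2)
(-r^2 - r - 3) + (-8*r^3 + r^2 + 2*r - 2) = -8*r^3 + r - 5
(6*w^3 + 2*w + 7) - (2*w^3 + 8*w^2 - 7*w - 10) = 4*w^3 - 8*w^2 + 9*w + 17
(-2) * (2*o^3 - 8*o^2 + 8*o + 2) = -4*o^3 + 16*o^2 - 16*o - 4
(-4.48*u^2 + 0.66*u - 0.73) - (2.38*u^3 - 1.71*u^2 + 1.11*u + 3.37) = -2.38*u^3 - 2.77*u^2 - 0.45*u - 4.1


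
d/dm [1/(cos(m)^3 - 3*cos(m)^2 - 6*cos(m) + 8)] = 3*(cos(m)^2 - 2*cos(m) - 2)*sin(m)/(cos(m)^3 - 3*cos(m)^2 - 6*cos(m) + 8)^2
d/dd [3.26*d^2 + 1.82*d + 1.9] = 6.52*d + 1.82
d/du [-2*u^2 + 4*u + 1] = 4 - 4*u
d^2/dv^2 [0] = 0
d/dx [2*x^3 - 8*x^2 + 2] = 2*x*(3*x - 8)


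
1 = 1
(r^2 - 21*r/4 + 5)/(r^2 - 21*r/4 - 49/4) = (-4*r^2 + 21*r - 20)/(-4*r^2 + 21*r + 49)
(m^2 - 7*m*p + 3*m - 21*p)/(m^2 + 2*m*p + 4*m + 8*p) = (m^2 - 7*m*p + 3*m - 21*p)/(m^2 + 2*m*p + 4*m + 8*p)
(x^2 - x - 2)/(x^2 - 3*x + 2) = (x + 1)/(x - 1)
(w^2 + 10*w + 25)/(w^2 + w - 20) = (w + 5)/(w - 4)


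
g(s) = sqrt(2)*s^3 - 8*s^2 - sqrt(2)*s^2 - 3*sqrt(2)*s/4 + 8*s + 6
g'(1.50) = -11.76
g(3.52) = -24.54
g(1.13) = 3.86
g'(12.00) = 391.94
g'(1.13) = -8.92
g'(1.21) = -9.63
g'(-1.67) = 50.22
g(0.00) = 6.00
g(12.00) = 1177.39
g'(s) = 3*sqrt(2)*s^2 - 16*s - 2*sqrt(2)*s - 3*sqrt(2)/4 + 8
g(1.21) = 3.12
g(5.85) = 7.55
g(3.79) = -25.94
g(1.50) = 0.00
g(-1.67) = -38.43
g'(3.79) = -3.48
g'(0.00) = 6.94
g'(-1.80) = 54.58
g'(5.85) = 41.99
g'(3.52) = -6.77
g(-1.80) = -45.24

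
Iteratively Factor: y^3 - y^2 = (y)*(y^2 - y) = y*(y - 1)*(y)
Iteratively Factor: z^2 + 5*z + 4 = (z + 1)*(z + 4)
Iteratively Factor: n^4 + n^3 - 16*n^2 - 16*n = (n + 1)*(n^3 - 16*n) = (n - 4)*(n + 1)*(n^2 + 4*n) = (n - 4)*(n + 1)*(n + 4)*(n)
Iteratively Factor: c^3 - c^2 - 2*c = (c)*(c^2 - c - 2) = c*(c - 2)*(c + 1)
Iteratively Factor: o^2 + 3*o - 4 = (o - 1)*(o + 4)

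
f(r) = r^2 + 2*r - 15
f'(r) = 2*r + 2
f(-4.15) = -6.08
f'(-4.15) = -6.30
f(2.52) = -3.61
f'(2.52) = 7.04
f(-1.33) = -15.89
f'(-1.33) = -0.66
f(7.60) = 57.96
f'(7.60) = 17.20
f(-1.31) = -15.90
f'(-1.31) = -0.62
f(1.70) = -8.71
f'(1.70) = 5.40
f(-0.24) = -15.42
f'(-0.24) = 1.52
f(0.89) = -12.43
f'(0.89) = 3.78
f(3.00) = 0.00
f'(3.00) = 8.00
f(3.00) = 0.00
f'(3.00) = 8.00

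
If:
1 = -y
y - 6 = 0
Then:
No Solution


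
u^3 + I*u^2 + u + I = (u - I)*(u + I)^2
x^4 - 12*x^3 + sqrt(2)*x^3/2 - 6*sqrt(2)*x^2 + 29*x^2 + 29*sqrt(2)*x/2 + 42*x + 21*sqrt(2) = (x - 7)*(x - 6)*(x + 1)*(x + sqrt(2)/2)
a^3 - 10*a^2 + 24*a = a*(a - 6)*(a - 4)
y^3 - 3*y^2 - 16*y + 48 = (y - 4)*(y - 3)*(y + 4)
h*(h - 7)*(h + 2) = h^3 - 5*h^2 - 14*h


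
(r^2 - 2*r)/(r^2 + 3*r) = (r - 2)/(r + 3)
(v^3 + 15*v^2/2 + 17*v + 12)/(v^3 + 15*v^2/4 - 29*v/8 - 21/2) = 4*(v + 2)/(4*v - 7)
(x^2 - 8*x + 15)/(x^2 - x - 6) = (x - 5)/(x + 2)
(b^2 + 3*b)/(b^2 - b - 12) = b/(b - 4)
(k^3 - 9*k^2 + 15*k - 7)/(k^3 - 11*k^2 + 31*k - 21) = (k - 1)/(k - 3)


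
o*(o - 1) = o^2 - o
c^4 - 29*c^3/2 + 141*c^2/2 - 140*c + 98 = (c - 7)*(c - 7/2)*(c - 2)^2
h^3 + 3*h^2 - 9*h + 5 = (h - 1)^2*(h + 5)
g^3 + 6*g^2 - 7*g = g*(g - 1)*(g + 7)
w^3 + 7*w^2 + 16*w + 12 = (w + 2)^2*(w + 3)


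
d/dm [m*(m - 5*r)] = 2*m - 5*r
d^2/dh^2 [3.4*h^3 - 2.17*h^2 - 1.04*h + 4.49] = 20.4*h - 4.34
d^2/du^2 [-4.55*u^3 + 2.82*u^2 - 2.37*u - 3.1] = 5.64 - 27.3*u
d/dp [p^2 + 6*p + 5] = 2*p + 6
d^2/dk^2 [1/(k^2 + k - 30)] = 2*(-k^2 - k + (2*k + 1)^2 + 30)/(k^2 + k - 30)^3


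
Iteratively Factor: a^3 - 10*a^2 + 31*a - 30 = (a - 5)*(a^2 - 5*a + 6) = (a - 5)*(a - 2)*(a - 3)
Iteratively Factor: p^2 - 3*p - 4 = (p - 4)*(p + 1)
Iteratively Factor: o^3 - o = (o - 1)*(o^2 + o) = o*(o - 1)*(o + 1)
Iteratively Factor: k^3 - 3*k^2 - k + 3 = (k - 3)*(k^2 - 1) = (k - 3)*(k - 1)*(k + 1)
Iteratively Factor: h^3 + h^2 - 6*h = (h + 3)*(h^2 - 2*h) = (h - 2)*(h + 3)*(h)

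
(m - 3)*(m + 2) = m^2 - m - 6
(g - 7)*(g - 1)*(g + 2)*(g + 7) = g^4 + g^3 - 51*g^2 - 49*g + 98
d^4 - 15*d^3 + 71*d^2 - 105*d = d*(d - 7)*(d - 5)*(d - 3)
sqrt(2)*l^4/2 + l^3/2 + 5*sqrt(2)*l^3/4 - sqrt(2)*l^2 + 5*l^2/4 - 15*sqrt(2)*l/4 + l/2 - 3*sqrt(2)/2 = (l + 1/2)*(l - sqrt(2))*(l + 3*sqrt(2)/2)*(sqrt(2)*l/2 + sqrt(2))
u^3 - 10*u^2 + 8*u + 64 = (u - 8)*(u - 4)*(u + 2)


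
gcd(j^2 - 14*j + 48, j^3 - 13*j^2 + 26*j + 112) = j - 8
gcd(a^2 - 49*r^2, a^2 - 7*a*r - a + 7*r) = -a + 7*r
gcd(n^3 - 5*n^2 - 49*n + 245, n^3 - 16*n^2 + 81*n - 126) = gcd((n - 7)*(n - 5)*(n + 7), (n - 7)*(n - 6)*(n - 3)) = n - 7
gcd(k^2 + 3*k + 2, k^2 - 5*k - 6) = k + 1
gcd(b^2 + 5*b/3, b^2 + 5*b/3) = b^2 + 5*b/3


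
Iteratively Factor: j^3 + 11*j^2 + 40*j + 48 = (j + 3)*(j^2 + 8*j + 16) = (j + 3)*(j + 4)*(j + 4)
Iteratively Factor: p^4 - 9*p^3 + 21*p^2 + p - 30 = (p - 3)*(p^3 - 6*p^2 + 3*p + 10) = (p - 5)*(p - 3)*(p^2 - p - 2) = (p - 5)*(p - 3)*(p + 1)*(p - 2)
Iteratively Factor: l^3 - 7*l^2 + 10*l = (l - 2)*(l^2 - 5*l) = l*(l - 2)*(l - 5)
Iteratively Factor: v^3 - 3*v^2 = (v)*(v^2 - 3*v) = v^2*(v - 3)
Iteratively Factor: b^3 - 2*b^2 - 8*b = (b - 4)*(b^2 + 2*b) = b*(b - 4)*(b + 2)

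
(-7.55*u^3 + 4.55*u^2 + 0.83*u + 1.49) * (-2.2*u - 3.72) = 16.61*u^4 + 18.076*u^3 - 18.752*u^2 - 6.3656*u - 5.5428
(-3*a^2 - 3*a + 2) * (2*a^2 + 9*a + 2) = -6*a^4 - 33*a^3 - 29*a^2 + 12*a + 4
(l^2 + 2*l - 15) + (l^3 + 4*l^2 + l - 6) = l^3 + 5*l^2 + 3*l - 21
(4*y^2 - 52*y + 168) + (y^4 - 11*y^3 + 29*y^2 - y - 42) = y^4 - 11*y^3 + 33*y^2 - 53*y + 126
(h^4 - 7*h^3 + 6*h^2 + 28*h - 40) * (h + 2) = h^5 - 5*h^4 - 8*h^3 + 40*h^2 + 16*h - 80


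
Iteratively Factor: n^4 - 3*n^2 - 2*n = (n - 2)*(n^3 + 2*n^2 + n) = n*(n - 2)*(n^2 + 2*n + 1) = n*(n - 2)*(n + 1)*(n + 1)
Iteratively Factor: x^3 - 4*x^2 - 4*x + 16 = (x - 4)*(x^2 - 4) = (x - 4)*(x + 2)*(x - 2)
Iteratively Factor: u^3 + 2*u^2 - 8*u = (u - 2)*(u^2 + 4*u) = u*(u - 2)*(u + 4)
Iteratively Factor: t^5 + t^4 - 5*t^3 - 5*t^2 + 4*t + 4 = (t + 2)*(t^4 - t^3 - 3*t^2 + t + 2) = (t + 1)*(t + 2)*(t^3 - 2*t^2 - t + 2) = (t - 2)*(t + 1)*(t + 2)*(t^2 - 1) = (t - 2)*(t - 1)*(t + 1)*(t + 2)*(t + 1)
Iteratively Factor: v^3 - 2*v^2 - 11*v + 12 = (v - 1)*(v^2 - v - 12) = (v - 4)*(v - 1)*(v + 3)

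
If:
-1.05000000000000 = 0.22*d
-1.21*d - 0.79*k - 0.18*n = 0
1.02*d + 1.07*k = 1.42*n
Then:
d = -4.77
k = 6.91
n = 1.78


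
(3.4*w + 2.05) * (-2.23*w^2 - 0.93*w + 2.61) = -7.582*w^3 - 7.7335*w^2 + 6.9675*w + 5.3505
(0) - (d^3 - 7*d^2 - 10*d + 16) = -d^3 + 7*d^2 + 10*d - 16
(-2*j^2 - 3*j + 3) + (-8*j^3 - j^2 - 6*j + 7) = -8*j^3 - 3*j^2 - 9*j + 10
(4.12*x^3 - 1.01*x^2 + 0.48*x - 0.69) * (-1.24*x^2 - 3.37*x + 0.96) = -5.1088*x^5 - 12.632*x^4 + 6.7637*x^3 - 1.7316*x^2 + 2.7861*x - 0.6624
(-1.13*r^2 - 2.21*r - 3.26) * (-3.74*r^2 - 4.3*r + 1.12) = 4.2262*r^4 + 13.1244*r^3 + 20.4298*r^2 + 11.5428*r - 3.6512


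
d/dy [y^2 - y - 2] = 2*y - 1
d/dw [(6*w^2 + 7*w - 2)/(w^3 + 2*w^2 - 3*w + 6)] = 2*(-3*w^4 - 7*w^3 - 13*w^2 + 40*w + 18)/(w^6 + 4*w^5 - 2*w^4 + 33*w^2 - 36*w + 36)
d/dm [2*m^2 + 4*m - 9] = 4*m + 4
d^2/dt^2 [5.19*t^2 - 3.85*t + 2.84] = 10.3800000000000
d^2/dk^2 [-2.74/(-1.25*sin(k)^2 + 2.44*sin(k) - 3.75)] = (-17.125*sin(k)^4 + 25.071*sin(k)^3 + 60.749636*sin(k)^2 - 75.213*sin(k) + 6.938228)/(1.25*sin(k)^2 - 2.44*sin(k) + 3.75)^3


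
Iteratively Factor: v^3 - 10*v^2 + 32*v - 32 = (v - 2)*(v^2 - 8*v + 16) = (v - 4)*(v - 2)*(v - 4)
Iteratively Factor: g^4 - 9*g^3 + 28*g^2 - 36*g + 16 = (g - 4)*(g^3 - 5*g^2 + 8*g - 4) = (g - 4)*(g - 1)*(g^2 - 4*g + 4) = (g - 4)*(g - 2)*(g - 1)*(g - 2)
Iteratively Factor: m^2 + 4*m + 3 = (m + 3)*(m + 1)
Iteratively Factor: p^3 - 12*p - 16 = (p + 2)*(p^2 - 2*p - 8) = (p - 4)*(p + 2)*(p + 2)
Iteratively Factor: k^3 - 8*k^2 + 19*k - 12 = (k - 1)*(k^2 - 7*k + 12) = (k - 4)*(k - 1)*(k - 3)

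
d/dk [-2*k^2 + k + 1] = 1 - 4*k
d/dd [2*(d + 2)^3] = 6*(d + 2)^2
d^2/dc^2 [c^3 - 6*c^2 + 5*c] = 6*c - 12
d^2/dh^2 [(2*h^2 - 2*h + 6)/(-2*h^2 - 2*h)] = 2*(2*h^3 - 9*h^2 - 9*h - 3)/(h^3*(h^3 + 3*h^2 + 3*h + 1))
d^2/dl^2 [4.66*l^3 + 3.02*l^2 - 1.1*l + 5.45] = 27.96*l + 6.04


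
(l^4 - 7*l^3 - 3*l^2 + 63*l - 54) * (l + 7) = l^5 - 52*l^3 + 42*l^2 + 387*l - 378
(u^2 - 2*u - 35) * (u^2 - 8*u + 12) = u^4 - 10*u^3 - 7*u^2 + 256*u - 420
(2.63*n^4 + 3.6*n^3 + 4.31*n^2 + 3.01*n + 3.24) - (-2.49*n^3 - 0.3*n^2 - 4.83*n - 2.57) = 2.63*n^4 + 6.09*n^3 + 4.61*n^2 + 7.84*n + 5.81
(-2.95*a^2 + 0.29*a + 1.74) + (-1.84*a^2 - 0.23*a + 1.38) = -4.79*a^2 + 0.06*a + 3.12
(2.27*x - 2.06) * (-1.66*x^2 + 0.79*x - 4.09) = -3.7682*x^3 + 5.2129*x^2 - 10.9117*x + 8.4254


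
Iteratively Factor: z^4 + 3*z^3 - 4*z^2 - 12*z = (z + 3)*(z^3 - 4*z) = (z + 2)*(z + 3)*(z^2 - 2*z) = z*(z + 2)*(z + 3)*(z - 2)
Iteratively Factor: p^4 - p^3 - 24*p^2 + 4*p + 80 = (p + 4)*(p^3 - 5*p^2 - 4*p + 20) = (p + 2)*(p + 4)*(p^2 - 7*p + 10) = (p - 2)*(p + 2)*(p + 4)*(p - 5)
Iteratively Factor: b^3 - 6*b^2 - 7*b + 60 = (b + 3)*(b^2 - 9*b + 20) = (b - 5)*(b + 3)*(b - 4)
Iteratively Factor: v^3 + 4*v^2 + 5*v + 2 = (v + 1)*(v^2 + 3*v + 2) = (v + 1)^2*(v + 2)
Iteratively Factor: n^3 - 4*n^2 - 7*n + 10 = (n + 2)*(n^2 - 6*n + 5) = (n - 5)*(n + 2)*(n - 1)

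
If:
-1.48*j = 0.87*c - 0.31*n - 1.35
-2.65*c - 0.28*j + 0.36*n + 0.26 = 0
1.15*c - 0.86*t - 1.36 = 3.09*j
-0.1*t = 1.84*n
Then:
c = 0.03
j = 0.95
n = 0.27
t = -4.94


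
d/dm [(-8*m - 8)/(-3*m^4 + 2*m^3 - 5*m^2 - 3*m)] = 8*(-9*m^4 - 8*m^3 + m^2 - 10*m - 3)/(m^2*(9*m^6 - 12*m^5 + 34*m^4 - 2*m^3 + 13*m^2 + 30*m + 9))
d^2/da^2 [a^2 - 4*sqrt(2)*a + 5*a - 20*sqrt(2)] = 2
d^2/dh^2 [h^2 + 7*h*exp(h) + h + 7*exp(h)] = 7*h*exp(h) + 21*exp(h) + 2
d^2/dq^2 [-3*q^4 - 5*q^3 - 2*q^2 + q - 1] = -36*q^2 - 30*q - 4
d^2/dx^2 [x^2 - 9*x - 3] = 2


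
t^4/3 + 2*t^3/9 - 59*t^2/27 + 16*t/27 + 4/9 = (t/3 + 1)*(t - 2)*(t - 2/3)*(t + 1/3)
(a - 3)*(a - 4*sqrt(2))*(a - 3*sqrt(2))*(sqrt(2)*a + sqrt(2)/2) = sqrt(2)*a^4 - 14*a^3 - 5*sqrt(2)*a^3/2 + 45*sqrt(2)*a^2/2 + 35*a^2 - 60*sqrt(2)*a + 21*a - 36*sqrt(2)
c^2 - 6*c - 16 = (c - 8)*(c + 2)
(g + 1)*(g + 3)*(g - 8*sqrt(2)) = g^3 - 8*sqrt(2)*g^2 + 4*g^2 - 32*sqrt(2)*g + 3*g - 24*sqrt(2)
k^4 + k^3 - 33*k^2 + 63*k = k*(k - 3)^2*(k + 7)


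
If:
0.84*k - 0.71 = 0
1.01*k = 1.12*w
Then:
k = 0.85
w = 0.76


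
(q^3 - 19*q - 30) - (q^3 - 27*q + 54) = 8*q - 84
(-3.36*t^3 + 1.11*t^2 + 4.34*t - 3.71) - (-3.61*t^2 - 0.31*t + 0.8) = -3.36*t^3 + 4.72*t^2 + 4.65*t - 4.51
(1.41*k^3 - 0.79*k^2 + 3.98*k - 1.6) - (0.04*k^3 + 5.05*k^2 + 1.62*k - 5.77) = 1.37*k^3 - 5.84*k^2 + 2.36*k + 4.17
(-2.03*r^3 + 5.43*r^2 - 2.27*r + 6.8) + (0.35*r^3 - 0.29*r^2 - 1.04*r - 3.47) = -1.68*r^3 + 5.14*r^2 - 3.31*r + 3.33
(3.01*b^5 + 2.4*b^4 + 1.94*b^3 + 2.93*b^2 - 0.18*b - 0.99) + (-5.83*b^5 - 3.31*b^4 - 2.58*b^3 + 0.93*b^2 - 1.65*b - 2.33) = -2.82*b^5 - 0.91*b^4 - 0.64*b^3 + 3.86*b^2 - 1.83*b - 3.32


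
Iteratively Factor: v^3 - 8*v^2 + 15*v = (v)*(v^2 - 8*v + 15) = v*(v - 3)*(v - 5)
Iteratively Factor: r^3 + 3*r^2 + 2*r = (r + 1)*(r^2 + 2*r) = (r + 1)*(r + 2)*(r)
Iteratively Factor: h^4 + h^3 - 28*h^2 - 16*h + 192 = (h - 4)*(h^3 + 5*h^2 - 8*h - 48) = (h - 4)*(h + 4)*(h^2 + h - 12) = (h - 4)*(h - 3)*(h + 4)*(h + 4)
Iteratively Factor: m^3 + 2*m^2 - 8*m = (m + 4)*(m^2 - 2*m) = (m - 2)*(m + 4)*(m)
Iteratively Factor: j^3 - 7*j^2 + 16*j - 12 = (j - 2)*(j^2 - 5*j + 6) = (j - 3)*(j - 2)*(j - 2)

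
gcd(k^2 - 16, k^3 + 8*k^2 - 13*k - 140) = k - 4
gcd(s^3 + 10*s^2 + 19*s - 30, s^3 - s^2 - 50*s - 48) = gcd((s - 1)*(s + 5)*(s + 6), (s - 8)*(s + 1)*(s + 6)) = s + 6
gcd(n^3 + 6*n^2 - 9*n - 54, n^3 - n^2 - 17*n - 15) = n + 3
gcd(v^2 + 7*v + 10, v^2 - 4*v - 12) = v + 2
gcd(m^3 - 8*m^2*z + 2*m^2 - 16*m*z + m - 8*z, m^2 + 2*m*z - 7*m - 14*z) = 1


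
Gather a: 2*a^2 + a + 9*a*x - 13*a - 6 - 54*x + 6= 2*a^2 + a*(9*x - 12) - 54*x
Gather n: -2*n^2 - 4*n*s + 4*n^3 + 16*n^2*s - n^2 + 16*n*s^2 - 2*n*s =4*n^3 + n^2*(16*s - 3) + n*(16*s^2 - 6*s)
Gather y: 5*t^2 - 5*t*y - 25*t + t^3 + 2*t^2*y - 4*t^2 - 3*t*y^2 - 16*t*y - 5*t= t^3 + t^2 - 3*t*y^2 - 30*t + y*(2*t^2 - 21*t)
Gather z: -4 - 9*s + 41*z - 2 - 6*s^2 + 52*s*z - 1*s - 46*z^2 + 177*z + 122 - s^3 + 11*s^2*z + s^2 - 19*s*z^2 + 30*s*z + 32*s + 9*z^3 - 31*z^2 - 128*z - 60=-s^3 - 5*s^2 + 22*s + 9*z^3 + z^2*(-19*s - 77) + z*(11*s^2 + 82*s + 90) + 56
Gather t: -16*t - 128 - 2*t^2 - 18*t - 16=-2*t^2 - 34*t - 144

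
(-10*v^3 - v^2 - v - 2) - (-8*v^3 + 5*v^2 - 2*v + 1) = -2*v^3 - 6*v^2 + v - 3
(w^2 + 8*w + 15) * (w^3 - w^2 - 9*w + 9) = w^5 + 7*w^4 - 2*w^3 - 78*w^2 - 63*w + 135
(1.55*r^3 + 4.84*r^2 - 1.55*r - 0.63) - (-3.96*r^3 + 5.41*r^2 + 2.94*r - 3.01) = 5.51*r^3 - 0.57*r^2 - 4.49*r + 2.38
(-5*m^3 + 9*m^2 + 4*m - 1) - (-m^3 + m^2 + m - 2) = -4*m^3 + 8*m^2 + 3*m + 1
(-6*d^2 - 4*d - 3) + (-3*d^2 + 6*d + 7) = -9*d^2 + 2*d + 4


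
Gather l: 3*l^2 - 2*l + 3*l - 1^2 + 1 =3*l^2 + l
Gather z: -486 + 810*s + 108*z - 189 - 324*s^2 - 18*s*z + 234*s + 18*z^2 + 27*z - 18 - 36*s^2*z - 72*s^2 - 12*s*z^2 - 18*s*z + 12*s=-396*s^2 + 1056*s + z^2*(18 - 12*s) + z*(-36*s^2 - 36*s + 135) - 693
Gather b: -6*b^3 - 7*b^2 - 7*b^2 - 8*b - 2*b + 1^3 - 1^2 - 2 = -6*b^3 - 14*b^2 - 10*b - 2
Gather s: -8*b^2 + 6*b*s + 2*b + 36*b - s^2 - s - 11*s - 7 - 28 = -8*b^2 + 38*b - s^2 + s*(6*b - 12) - 35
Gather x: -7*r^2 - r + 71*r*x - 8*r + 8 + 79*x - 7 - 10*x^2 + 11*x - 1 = -7*r^2 - 9*r - 10*x^2 + x*(71*r + 90)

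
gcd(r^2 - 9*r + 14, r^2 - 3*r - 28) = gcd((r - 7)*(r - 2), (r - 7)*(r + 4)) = r - 7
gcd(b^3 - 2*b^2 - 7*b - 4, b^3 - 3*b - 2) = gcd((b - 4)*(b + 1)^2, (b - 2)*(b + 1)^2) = b^2 + 2*b + 1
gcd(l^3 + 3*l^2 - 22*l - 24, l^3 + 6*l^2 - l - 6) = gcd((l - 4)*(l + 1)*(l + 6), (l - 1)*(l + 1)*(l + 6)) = l^2 + 7*l + 6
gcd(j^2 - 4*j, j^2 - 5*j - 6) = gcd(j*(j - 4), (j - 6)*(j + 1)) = 1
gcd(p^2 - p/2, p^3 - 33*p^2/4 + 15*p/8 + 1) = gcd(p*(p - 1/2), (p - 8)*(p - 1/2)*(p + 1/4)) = p - 1/2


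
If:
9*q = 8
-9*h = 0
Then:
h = 0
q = 8/9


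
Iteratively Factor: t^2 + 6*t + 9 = (t + 3)*(t + 3)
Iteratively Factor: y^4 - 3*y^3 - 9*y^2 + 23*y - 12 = (y - 1)*(y^3 - 2*y^2 - 11*y + 12) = (y - 4)*(y - 1)*(y^2 + 2*y - 3) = (y - 4)*(y - 1)*(y + 3)*(y - 1)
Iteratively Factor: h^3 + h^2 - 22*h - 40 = (h + 2)*(h^2 - h - 20) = (h - 5)*(h + 2)*(h + 4)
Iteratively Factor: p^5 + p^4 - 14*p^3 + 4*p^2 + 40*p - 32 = (p - 2)*(p^4 + 3*p^3 - 8*p^2 - 12*p + 16) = (p - 2)^2*(p^3 + 5*p^2 + 2*p - 8) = (p - 2)^2*(p - 1)*(p^2 + 6*p + 8) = (p - 2)^2*(p - 1)*(p + 2)*(p + 4)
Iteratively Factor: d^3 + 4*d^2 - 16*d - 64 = (d - 4)*(d^2 + 8*d + 16) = (d - 4)*(d + 4)*(d + 4)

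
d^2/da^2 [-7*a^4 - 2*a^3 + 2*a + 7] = 12*a*(-7*a - 1)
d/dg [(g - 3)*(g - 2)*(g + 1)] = 3*g^2 - 8*g + 1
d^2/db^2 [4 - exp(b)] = -exp(b)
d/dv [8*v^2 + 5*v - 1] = 16*v + 5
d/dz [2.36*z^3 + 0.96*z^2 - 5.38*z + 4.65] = 7.08*z^2 + 1.92*z - 5.38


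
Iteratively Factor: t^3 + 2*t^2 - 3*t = (t - 1)*(t^2 + 3*t) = (t - 1)*(t + 3)*(t)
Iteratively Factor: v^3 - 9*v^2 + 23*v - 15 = (v - 3)*(v^2 - 6*v + 5) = (v - 5)*(v - 3)*(v - 1)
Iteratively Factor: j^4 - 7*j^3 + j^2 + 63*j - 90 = (j - 2)*(j^3 - 5*j^2 - 9*j + 45) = (j - 2)*(j + 3)*(j^2 - 8*j + 15) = (j - 5)*(j - 2)*(j + 3)*(j - 3)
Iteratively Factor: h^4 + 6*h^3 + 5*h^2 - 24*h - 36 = (h - 2)*(h^3 + 8*h^2 + 21*h + 18) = (h - 2)*(h + 3)*(h^2 + 5*h + 6) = (h - 2)*(h + 3)^2*(h + 2)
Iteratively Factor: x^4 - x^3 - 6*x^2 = (x + 2)*(x^3 - 3*x^2) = x*(x + 2)*(x^2 - 3*x) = x^2*(x + 2)*(x - 3)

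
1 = 1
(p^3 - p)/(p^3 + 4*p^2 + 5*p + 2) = p*(p - 1)/(p^2 + 3*p + 2)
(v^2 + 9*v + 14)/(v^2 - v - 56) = (v + 2)/(v - 8)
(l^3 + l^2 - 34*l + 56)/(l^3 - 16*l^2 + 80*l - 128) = (l^2 + 5*l - 14)/(l^2 - 12*l + 32)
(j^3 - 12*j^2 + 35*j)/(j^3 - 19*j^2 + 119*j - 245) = j/(j - 7)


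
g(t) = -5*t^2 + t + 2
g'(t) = 1 - 10*t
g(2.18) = -19.58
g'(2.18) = -20.80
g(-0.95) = -3.46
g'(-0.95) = 10.50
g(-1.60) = -12.40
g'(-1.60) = 17.00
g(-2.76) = -38.85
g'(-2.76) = 28.60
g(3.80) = -66.40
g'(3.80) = -37.00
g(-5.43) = -150.85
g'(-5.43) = 55.30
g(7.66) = -283.72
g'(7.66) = -75.60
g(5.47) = -142.13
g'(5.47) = -53.70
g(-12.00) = -730.00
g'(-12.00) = 121.00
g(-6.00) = -184.00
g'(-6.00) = 61.00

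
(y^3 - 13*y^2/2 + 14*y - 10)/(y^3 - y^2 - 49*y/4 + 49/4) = 2*(2*y^3 - 13*y^2 + 28*y - 20)/(4*y^3 - 4*y^2 - 49*y + 49)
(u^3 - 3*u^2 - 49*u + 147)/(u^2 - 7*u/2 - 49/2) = 2*(u^2 + 4*u - 21)/(2*u + 7)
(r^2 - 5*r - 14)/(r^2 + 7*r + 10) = (r - 7)/(r + 5)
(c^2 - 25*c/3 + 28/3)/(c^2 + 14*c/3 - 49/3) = (3*c^2 - 25*c + 28)/(3*c^2 + 14*c - 49)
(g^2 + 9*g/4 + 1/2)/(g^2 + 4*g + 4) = (g + 1/4)/(g + 2)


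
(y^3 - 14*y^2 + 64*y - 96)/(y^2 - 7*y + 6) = (y^2 - 8*y + 16)/(y - 1)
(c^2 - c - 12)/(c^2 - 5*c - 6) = (-c^2 + c + 12)/(-c^2 + 5*c + 6)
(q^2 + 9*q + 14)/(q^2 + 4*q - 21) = (q + 2)/(q - 3)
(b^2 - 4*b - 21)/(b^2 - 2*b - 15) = (b - 7)/(b - 5)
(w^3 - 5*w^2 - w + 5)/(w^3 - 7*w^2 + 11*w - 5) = (w + 1)/(w - 1)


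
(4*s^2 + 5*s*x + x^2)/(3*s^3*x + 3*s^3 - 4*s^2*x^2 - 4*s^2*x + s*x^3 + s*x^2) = (4*s^2 + 5*s*x + x^2)/(s*(3*s^2*x + 3*s^2 - 4*s*x^2 - 4*s*x + x^3 + x^2))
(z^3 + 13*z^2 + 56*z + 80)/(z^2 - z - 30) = (z^2 + 8*z + 16)/(z - 6)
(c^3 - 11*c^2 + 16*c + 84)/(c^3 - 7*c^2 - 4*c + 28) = (c - 6)/(c - 2)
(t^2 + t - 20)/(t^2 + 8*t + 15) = (t - 4)/(t + 3)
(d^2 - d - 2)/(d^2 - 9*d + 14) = (d + 1)/(d - 7)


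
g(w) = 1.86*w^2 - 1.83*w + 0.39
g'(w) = 3.72*w - 1.83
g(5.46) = 45.85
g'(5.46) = 18.48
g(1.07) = 0.56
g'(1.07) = 2.15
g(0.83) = 0.15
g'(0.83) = 1.26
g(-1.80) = 9.71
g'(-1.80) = -8.53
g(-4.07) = 38.65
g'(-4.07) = -16.97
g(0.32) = -0.01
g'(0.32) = -0.64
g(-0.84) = 3.24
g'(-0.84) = -4.95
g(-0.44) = 1.56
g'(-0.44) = -3.47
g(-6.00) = 78.33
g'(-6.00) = -24.15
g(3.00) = 11.64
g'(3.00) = 9.33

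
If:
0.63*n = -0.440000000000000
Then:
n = -0.70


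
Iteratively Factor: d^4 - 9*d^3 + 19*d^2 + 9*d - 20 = (d - 5)*(d^3 - 4*d^2 - d + 4) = (d - 5)*(d + 1)*(d^2 - 5*d + 4) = (d - 5)*(d - 4)*(d + 1)*(d - 1)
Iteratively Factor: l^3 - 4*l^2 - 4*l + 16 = (l - 4)*(l^2 - 4) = (l - 4)*(l - 2)*(l + 2)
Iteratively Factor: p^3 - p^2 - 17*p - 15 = (p + 3)*(p^2 - 4*p - 5) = (p - 5)*(p + 3)*(p + 1)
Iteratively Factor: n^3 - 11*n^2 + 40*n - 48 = (n - 3)*(n^2 - 8*n + 16) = (n - 4)*(n - 3)*(n - 4)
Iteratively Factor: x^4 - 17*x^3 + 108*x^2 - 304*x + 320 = (x - 4)*(x^3 - 13*x^2 + 56*x - 80) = (x - 5)*(x - 4)*(x^2 - 8*x + 16) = (x - 5)*(x - 4)^2*(x - 4)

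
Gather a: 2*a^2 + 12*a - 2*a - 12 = 2*a^2 + 10*a - 12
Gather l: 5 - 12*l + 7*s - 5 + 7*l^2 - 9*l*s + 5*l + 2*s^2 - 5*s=7*l^2 + l*(-9*s - 7) + 2*s^2 + 2*s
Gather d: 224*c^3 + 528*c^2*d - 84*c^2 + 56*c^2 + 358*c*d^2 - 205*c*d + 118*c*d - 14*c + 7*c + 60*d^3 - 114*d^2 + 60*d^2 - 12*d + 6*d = 224*c^3 - 28*c^2 - 7*c + 60*d^3 + d^2*(358*c - 54) + d*(528*c^2 - 87*c - 6)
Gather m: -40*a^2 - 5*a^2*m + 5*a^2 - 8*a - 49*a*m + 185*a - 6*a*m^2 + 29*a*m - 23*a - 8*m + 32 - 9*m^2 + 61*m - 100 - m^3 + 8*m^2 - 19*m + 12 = -35*a^2 + 154*a - m^3 + m^2*(-6*a - 1) + m*(-5*a^2 - 20*a + 34) - 56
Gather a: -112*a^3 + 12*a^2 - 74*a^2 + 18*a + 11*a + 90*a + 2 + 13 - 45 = -112*a^3 - 62*a^2 + 119*a - 30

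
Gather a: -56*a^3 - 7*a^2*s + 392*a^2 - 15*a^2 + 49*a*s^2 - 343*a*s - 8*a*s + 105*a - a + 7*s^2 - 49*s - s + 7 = -56*a^3 + a^2*(377 - 7*s) + a*(49*s^2 - 351*s + 104) + 7*s^2 - 50*s + 7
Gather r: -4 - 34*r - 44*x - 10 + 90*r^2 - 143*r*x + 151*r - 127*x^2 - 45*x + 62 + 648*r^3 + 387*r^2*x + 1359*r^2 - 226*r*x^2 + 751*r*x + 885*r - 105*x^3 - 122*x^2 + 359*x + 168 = 648*r^3 + r^2*(387*x + 1449) + r*(-226*x^2 + 608*x + 1002) - 105*x^3 - 249*x^2 + 270*x + 216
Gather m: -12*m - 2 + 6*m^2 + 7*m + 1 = 6*m^2 - 5*m - 1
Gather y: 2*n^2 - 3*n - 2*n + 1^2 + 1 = 2*n^2 - 5*n + 2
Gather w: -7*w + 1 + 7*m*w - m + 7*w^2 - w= -m + 7*w^2 + w*(7*m - 8) + 1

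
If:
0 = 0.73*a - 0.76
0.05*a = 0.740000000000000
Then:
No Solution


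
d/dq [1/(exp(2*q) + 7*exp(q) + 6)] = (-2*exp(q) - 7)*exp(q)/(exp(2*q) + 7*exp(q) + 6)^2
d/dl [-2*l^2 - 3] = -4*l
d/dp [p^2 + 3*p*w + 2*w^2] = 2*p + 3*w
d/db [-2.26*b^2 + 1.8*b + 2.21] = 1.8 - 4.52*b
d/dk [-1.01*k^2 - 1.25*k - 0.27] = -2.02*k - 1.25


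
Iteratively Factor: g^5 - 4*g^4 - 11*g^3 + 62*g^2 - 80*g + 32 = (g - 2)*(g^4 - 2*g^3 - 15*g^2 + 32*g - 16) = (g - 4)*(g - 2)*(g^3 + 2*g^2 - 7*g + 4) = (g - 4)*(g - 2)*(g + 4)*(g^2 - 2*g + 1) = (g - 4)*(g - 2)*(g - 1)*(g + 4)*(g - 1)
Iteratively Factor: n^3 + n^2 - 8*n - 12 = (n + 2)*(n^2 - n - 6) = (n + 2)^2*(n - 3)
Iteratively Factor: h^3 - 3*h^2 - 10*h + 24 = (h + 3)*(h^2 - 6*h + 8) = (h - 4)*(h + 3)*(h - 2)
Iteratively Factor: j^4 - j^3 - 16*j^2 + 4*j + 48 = (j - 2)*(j^3 + j^2 - 14*j - 24) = (j - 2)*(j + 2)*(j^2 - j - 12) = (j - 2)*(j + 2)*(j + 3)*(j - 4)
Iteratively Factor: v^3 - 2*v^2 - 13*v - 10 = (v - 5)*(v^2 + 3*v + 2) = (v - 5)*(v + 2)*(v + 1)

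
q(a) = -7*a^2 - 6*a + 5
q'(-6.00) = 78.00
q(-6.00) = -211.00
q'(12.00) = -174.00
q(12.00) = -1075.00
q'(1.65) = -29.10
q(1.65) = -23.96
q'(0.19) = -8.66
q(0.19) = 3.61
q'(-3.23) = 39.22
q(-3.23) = -48.65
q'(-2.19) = 24.66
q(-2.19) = -15.43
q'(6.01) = -90.14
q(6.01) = -283.90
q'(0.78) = -16.92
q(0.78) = -3.94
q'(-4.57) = 57.98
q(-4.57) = -113.77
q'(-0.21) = -3.06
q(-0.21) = 5.95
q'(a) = -14*a - 6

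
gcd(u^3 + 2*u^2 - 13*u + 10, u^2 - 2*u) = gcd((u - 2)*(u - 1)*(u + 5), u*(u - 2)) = u - 2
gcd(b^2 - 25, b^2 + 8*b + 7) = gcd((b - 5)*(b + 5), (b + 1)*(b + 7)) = 1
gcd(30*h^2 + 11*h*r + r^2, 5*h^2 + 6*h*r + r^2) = 5*h + r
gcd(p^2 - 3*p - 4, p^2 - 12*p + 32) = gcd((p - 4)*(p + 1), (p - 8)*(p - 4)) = p - 4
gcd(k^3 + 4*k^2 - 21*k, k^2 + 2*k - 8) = 1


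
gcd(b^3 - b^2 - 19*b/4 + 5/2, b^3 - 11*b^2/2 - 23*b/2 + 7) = b^2 + 3*b/2 - 1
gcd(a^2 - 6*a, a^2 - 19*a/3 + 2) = a - 6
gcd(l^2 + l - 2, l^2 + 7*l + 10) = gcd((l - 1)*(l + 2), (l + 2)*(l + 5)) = l + 2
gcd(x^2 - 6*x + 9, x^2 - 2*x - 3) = x - 3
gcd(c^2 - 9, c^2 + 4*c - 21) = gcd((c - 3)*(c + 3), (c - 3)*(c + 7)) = c - 3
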